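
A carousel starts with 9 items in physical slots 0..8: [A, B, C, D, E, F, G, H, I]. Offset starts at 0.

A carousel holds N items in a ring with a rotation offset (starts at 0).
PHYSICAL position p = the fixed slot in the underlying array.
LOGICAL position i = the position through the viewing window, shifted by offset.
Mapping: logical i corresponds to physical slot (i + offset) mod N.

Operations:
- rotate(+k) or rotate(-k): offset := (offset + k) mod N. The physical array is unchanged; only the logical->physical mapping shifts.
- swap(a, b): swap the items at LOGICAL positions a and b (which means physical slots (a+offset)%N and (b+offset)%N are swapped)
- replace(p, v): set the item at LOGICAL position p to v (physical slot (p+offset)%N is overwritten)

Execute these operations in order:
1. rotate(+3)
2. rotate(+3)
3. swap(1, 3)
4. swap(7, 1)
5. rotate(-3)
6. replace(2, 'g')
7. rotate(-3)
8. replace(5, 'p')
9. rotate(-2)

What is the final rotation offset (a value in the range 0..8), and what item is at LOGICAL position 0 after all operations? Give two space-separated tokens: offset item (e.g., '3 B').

Answer: 7 E

Derivation:
After op 1 (rotate(+3)): offset=3, physical=[A,B,C,D,E,F,G,H,I], logical=[D,E,F,G,H,I,A,B,C]
After op 2 (rotate(+3)): offset=6, physical=[A,B,C,D,E,F,G,H,I], logical=[G,H,I,A,B,C,D,E,F]
After op 3 (swap(1, 3)): offset=6, physical=[H,B,C,D,E,F,G,A,I], logical=[G,A,I,H,B,C,D,E,F]
After op 4 (swap(7, 1)): offset=6, physical=[H,B,C,D,A,F,G,E,I], logical=[G,E,I,H,B,C,D,A,F]
After op 5 (rotate(-3)): offset=3, physical=[H,B,C,D,A,F,G,E,I], logical=[D,A,F,G,E,I,H,B,C]
After op 6 (replace(2, 'g')): offset=3, physical=[H,B,C,D,A,g,G,E,I], logical=[D,A,g,G,E,I,H,B,C]
After op 7 (rotate(-3)): offset=0, physical=[H,B,C,D,A,g,G,E,I], logical=[H,B,C,D,A,g,G,E,I]
After op 8 (replace(5, 'p')): offset=0, physical=[H,B,C,D,A,p,G,E,I], logical=[H,B,C,D,A,p,G,E,I]
After op 9 (rotate(-2)): offset=7, physical=[H,B,C,D,A,p,G,E,I], logical=[E,I,H,B,C,D,A,p,G]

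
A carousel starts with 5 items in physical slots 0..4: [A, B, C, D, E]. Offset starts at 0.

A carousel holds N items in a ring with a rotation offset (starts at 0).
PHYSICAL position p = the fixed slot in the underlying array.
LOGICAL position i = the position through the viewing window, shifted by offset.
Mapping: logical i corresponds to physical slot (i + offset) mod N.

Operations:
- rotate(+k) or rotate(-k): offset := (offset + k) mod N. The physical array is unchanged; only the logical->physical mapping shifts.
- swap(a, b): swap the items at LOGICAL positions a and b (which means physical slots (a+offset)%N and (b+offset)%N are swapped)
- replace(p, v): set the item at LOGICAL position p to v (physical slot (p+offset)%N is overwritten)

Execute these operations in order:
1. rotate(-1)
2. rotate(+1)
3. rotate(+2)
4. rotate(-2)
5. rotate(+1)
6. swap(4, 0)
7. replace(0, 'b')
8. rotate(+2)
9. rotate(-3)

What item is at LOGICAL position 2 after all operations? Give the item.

After op 1 (rotate(-1)): offset=4, physical=[A,B,C,D,E], logical=[E,A,B,C,D]
After op 2 (rotate(+1)): offset=0, physical=[A,B,C,D,E], logical=[A,B,C,D,E]
After op 3 (rotate(+2)): offset=2, physical=[A,B,C,D,E], logical=[C,D,E,A,B]
After op 4 (rotate(-2)): offset=0, physical=[A,B,C,D,E], logical=[A,B,C,D,E]
After op 5 (rotate(+1)): offset=1, physical=[A,B,C,D,E], logical=[B,C,D,E,A]
After op 6 (swap(4, 0)): offset=1, physical=[B,A,C,D,E], logical=[A,C,D,E,B]
After op 7 (replace(0, 'b')): offset=1, physical=[B,b,C,D,E], logical=[b,C,D,E,B]
After op 8 (rotate(+2)): offset=3, physical=[B,b,C,D,E], logical=[D,E,B,b,C]
After op 9 (rotate(-3)): offset=0, physical=[B,b,C,D,E], logical=[B,b,C,D,E]

Answer: C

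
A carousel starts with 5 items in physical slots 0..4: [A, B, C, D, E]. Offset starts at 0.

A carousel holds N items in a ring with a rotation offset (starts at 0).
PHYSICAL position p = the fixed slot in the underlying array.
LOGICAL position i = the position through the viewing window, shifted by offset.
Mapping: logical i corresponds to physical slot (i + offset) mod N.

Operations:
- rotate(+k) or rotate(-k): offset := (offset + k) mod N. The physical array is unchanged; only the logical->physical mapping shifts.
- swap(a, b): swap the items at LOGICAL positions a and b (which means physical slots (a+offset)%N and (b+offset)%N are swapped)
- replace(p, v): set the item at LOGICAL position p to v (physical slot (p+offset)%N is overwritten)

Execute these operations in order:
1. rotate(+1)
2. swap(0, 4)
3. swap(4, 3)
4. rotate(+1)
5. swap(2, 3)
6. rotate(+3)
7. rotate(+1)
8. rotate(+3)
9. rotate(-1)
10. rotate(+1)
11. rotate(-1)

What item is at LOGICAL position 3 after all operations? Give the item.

Answer: A

Derivation:
After op 1 (rotate(+1)): offset=1, physical=[A,B,C,D,E], logical=[B,C,D,E,A]
After op 2 (swap(0, 4)): offset=1, physical=[B,A,C,D,E], logical=[A,C,D,E,B]
After op 3 (swap(4, 3)): offset=1, physical=[E,A,C,D,B], logical=[A,C,D,B,E]
After op 4 (rotate(+1)): offset=2, physical=[E,A,C,D,B], logical=[C,D,B,E,A]
After op 5 (swap(2, 3)): offset=2, physical=[B,A,C,D,E], logical=[C,D,E,B,A]
After op 6 (rotate(+3)): offset=0, physical=[B,A,C,D,E], logical=[B,A,C,D,E]
After op 7 (rotate(+1)): offset=1, physical=[B,A,C,D,E], logical=[A,C,D,E,B]
After op 8 (rotate(+3)): offset=4, physical=[B,A,C,D,E], logical=[E,B,A,C,D]
After op 9 (rotate(-1)): offset=3, physical=[B,A,C,D,E], logical=[D,E,B,A,C]
After op 10 (rotate(+1)): offset=4, physical=[B,A,C,D,E], logical=[E,B,A,C,D]
After op 11 (rotate(-1)): offset=3, physical=[B,A,C,D,E], logical=[D,E,B,A,C]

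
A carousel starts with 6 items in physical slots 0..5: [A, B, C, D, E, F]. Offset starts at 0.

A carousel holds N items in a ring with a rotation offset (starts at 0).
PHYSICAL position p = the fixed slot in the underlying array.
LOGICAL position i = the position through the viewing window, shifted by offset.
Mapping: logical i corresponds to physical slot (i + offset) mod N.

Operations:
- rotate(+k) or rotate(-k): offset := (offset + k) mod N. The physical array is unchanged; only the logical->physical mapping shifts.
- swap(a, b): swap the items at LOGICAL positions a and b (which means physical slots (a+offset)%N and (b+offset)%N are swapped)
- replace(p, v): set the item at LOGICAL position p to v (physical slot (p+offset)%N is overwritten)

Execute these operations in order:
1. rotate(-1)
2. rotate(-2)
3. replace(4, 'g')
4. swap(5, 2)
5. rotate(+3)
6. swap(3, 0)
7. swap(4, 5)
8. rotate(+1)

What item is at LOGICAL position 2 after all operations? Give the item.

Answer: A

Derivation:
After op 1 (rotate(-1)): offset=5, physical=[A,B,C,D,E,F], logical=[F,A,B,C,D,E]
After op 2 (rotate(-2)): offset=3, physical=[A,B,C,D,E,F], logical=[D,E,F,A,B,C]
After op 3 (replace(4, 'g')): offset=3, physical=[A,g,C,D,E,F], logical=[D,E,F,A,g,C]
After op 4 (swap(5, 2)): offset=3, physical=[A,g,F,D,E,C], logical=[D,E,C,A,g,F]
After op 5 (rotate(+3)): offset=0, physical=[A,g,F,D,E,C], logical=[A,g,F,D,E,C]
After op 6 (swap(3, 0)): offset=0, physical=[D,g,F,A,E,C], logical=[D,g,F,A,E,C]
After op 7 (swap(4, 5)): offset=0, physical=[D,g,F,A,C,E], logical=[D,g,F,A,C,E]
After op 8 (rotate(+1)): offset=1, physical=[D,g,F,A,C,E], logical=[g,F,A,C,E,D]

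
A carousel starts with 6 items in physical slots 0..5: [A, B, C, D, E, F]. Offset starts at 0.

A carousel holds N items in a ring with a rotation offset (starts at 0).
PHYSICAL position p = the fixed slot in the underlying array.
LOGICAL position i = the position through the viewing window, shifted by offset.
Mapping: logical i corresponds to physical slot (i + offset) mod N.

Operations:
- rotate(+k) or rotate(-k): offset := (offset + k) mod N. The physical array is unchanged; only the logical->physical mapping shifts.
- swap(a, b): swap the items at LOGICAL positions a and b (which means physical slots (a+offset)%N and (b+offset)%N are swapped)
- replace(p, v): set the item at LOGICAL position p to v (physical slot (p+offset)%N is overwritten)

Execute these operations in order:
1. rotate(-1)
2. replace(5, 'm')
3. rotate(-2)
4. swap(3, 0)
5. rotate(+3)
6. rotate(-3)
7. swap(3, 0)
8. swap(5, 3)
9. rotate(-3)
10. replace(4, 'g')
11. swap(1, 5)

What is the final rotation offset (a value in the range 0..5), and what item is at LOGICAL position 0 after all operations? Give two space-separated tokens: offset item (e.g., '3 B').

Answer: 0 C

Derivation:
After op 1 (rotate(-1)): offset=5, physical=[A,B,C,D,E,F], logical=[F,A,B,C,D,E]
After op 2 (replace(5, 'm')): offset=5, physical=[A,B,C,D,m,F], logical=[F,A,B,C,D,m]
After op 3 (rotate(-2)): offset=3, physical=[A,B,C,D,m,F], logical=[D,m,F,A,B,C]
After op 4 (swap(3, 0)): offset=3, physical=[D,B,C,A,m,F], logical=[A,m,F,D,B,C]
After op 5 (rotate(+3)): offset=0, physical=[D,B,C,A,m,F], logical=[D,B,C,A,m,F]
After op 6 (rotate(-3)): offset=3, physical=[D,B,C,A,m,F], logical=[A,m,F,D,B,C]
After op 7 (swap(3, 0)): offset=3, physical=[A,B,C,D,m,F], logical=[D,m,F,A,B,C]
After op 8 (swap(5, 3)): offset=3, physical=[C,B,A,D,m,F], logical=[D,m,F,C,B,A]
After op 9 (rotate(-3)): offset=0, physical=[C,B,A,D,m,F], logical=[C,B,A,D,m,F]
After op 10 (replace(4, 'g')): offset=0, physical=[C,B,A,D,g,F], logical=[C,B,A,D,g,F]
After op 11 (swap(1, 5)): offset=0, physical=[C,F,A,D,g,B], logical=[C,F,A,D,g,B]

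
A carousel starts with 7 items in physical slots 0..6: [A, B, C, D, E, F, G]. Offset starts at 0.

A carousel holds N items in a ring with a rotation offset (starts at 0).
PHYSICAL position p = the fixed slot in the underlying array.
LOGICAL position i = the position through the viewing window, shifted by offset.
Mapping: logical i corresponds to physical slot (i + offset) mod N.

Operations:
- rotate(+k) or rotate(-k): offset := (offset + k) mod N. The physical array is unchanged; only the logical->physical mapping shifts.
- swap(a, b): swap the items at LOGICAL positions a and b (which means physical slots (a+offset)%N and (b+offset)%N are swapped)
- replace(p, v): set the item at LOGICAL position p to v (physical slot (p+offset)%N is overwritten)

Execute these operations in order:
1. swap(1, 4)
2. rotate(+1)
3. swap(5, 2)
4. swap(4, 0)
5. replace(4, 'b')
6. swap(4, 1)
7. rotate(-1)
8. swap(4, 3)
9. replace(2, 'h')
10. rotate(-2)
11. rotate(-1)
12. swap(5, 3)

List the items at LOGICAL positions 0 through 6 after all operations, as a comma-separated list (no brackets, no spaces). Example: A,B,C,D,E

After op 1 (swap(1, 4)): offset=0, physical=[A,E,C,D,B,F,G], logical=[A,E,C,D,B,F,G]
After op 2 (rotate(+1)): offset=1, physical=[A,E,C,D,B,F,G], logical=[E,C,D,B,F,G,A]
After op 3 (swap(5, 2)): offset=1, physical=[A,E,C,G,B,F,D], logical=[E,C,G,B,F,D,A]
After op 4 (swap(4, 0)): offset=1, physical=[A,F,C,G,B,E,D], logical=[F,C,G,B,E,D,A]
After op 5 (replace(4, 'b')): offset=1, physical=[A,F,C,G,B,b,D], logical=[F,C,G,B,b,D,A]
After op 6 (swap(4, 1)): offset=1, physical=[A,F,b,G,B,C,D], logical=[F,b,G,B,C,D,A]
After op 7 (rotate(-1)): offset=0, physical=[A,F,b,G,B,C,D], logical=[A,F,b,G,B,C,D]
After op 8 (swap(4, 3)): offset=0, physical=[A,F,b,B,G,C,D], logical=[A,F,b,B,G,C,D]
After op 9 (replace(2, 'h')): offset=0, physical=[A,F,h,B,G,C,D], logical=[A,F,h,B,G,C,D]
After op 10 (rotate(-2)): offset=5, physical=[A,F,h,B,G,C,D], logical=[C,D,A,F,h,B,G]
After op 11 (rotate(-1)): offset=4, physical=[A,F,h,B,G,C,D], logical=[G,C,D,A,F,h,B]
After op 12 (swap(5, 3)): offset=4, physical=[h,F,A,B,G,C,D], logical=[G,C,D,h,F,A,B]

Answer: G,C,D,h,F,A,B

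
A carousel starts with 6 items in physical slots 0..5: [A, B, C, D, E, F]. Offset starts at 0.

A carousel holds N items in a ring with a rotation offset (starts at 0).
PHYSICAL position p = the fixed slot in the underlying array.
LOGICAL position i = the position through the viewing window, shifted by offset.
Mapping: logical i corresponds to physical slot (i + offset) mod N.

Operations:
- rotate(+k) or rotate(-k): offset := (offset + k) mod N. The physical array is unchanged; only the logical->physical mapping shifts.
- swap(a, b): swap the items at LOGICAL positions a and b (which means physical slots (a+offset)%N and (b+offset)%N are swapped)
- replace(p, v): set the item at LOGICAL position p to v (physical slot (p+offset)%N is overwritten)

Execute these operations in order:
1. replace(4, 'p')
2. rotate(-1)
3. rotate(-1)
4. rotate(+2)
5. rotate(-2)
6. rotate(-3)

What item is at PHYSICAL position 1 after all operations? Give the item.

Answer: B

Derivation:
After op 1 (replace(4, 'p')): offset=0, physical=[A,B,C,D,p,F], logical=[A,B,C,D,p,F]
After op 2 (rotate(-1)): offset=5, physical=[A,B,C,D,p,F], logical=[F,A,B,C,D,p]
After op 3 (rotate(-1)): offset=4, physical=[A,B,C,D,p,F], logical=[p,F,A,B,C,D]
After op 4 (rotate(+2)): offset=0, physical=[A,B,C,D,p,F], logical=[A,B,C,D,p,F]
After op 5 (rotate(-2)): offset=4, physical=[A,B,C,D,p,F], logical=[p,F,A,B,C,D]
After op 6 (rotate(-3)): offset=1, physical=[A,B,C,D,p,F], logical=[B,C,D,p,F,A]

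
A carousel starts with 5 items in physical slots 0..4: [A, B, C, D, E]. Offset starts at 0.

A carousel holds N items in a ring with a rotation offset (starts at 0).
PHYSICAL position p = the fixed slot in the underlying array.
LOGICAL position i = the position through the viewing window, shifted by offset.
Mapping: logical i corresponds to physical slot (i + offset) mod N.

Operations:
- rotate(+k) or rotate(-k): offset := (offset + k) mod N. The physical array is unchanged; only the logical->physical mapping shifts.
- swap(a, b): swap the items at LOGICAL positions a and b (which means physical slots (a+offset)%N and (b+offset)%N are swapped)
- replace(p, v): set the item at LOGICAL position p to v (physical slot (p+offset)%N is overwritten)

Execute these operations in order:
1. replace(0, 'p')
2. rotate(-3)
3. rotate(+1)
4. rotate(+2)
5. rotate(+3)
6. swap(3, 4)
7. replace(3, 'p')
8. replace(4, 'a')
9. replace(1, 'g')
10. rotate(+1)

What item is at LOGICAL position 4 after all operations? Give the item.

Answer: D

Derivation:
After op 1 (replace(0, 'p')): offset=0, physical=[p,B,C,D,E], logical=[p,B,C,D,E]
After op 2 (rotate(-3)): offset=2, physical=[p,B,C,D,E], logical=[C,D,E,p,B]
After op 3 (rotate(+1)): offset=3, physical=[p,B,C,D,E], logical=[D,E,p,B,C]
After op 4 (rotate(+2)): offset=0, physical=[p,B,C,D,E], logical=[p,B,C,D,E]
After op 5 (rotate(+3)): offset=3, physical=[p,B,C,D,E], logical=[D,E,p,B,C]
After op 6 (swap(3, 4)): offset=3, physical=[p,C,B,D,E], logical=[D,E,p,C,B]
After op 7 (replace(3, 'p')): offset=3, physical=[p,p,B,D,E], logical=[D,E,p,p,B]
After op 8 (replace(4, 'a')): offset=3, physical=[p,p,a,D,E], logical=[D,E,p,p,a]
After op 9 (replace(1, 'g')): offset=3, physical=[p,p,a,D,g], logical=[D,g,p,p,a]
After op 10 (rotate(+1)): offset=4, physical=[p,p,a,D,g], logical=[g,p,p,a,D]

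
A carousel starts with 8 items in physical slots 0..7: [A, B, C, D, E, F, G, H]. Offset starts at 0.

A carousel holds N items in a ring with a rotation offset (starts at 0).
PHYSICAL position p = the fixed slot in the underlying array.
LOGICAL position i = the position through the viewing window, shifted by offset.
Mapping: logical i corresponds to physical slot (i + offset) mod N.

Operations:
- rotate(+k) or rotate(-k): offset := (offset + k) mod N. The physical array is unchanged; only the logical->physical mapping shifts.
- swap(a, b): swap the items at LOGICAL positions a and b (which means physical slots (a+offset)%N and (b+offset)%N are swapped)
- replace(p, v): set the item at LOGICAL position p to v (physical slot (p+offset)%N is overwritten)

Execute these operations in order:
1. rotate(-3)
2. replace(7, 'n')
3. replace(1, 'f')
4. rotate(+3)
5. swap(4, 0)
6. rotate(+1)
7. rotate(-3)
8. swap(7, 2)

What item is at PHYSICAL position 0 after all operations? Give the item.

After op 1 (rotate(-3)): offset=5, physical=[A,B,C,D,E,F,G,H], logical=[F,G,H,A,B,C,D,E]
After op 2 (replace(7, 'n')): offset=5, physical=[A,B,C,D,n,F,G,H], logical=[F,G,H,A,B,C,D,n]
After op 3 (replace(1, 'f')): offset=5, physical=[A,B,C,D,n,F,f,H], logical=[F,f,H,A,B,C,D,n]
After op 4 (rotate(+3)): offset=0, physical=[A,B,C,D,n,F,f,H], logical=[A,B,C,D,n,F,f,H]
After op 5 (swap(4, 0)): offset=0, physical=[n,B,C,D,A,F,f,H], logical=[n,B,C,D,A,F,f,H]
After op 6 (rotate(+1)): offset=1, physical=[n,B,C,D,A,F,f,H], logical=[B,C,D,A,F,f,H,n]
After op 7 (rotate(-3)): offset=6, physical=[n,B,C,D,A,F,f,H], logical=[f,H,n,B,C,D,A,F]
After op 8 (swap(7, 2)): offset=6, physical=[F,B,C,D,A,n,f,H], logical=[f,H,F,B,C,D,A,n]

Answer: F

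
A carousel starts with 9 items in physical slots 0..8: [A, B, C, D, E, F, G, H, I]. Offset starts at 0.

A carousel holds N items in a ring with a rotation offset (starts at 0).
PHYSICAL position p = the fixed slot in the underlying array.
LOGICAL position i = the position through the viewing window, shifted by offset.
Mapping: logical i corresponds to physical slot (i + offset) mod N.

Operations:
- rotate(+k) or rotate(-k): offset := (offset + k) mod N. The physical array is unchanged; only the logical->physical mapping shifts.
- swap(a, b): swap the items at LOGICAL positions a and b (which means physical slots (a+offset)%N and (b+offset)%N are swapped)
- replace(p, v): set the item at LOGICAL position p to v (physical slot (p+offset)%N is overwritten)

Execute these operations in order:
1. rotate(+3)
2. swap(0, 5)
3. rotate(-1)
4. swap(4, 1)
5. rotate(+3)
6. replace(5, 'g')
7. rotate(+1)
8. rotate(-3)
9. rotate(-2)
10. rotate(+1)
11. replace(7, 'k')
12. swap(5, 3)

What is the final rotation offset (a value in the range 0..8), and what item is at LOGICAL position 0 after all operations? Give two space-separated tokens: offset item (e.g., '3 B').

Answer: 2 C

Derivation:
After op 1 (rotate(+3)): offset=3, physical=[A,B,C,D,E,F,G,H,I], logical=[D,E,F,G,H,I,A,B,C]
After op 2 (swap(0, 5)): offset=3, physical=[A,B,C,I,E,F,G,H,D], logical=[I,E,F,G,H,D,A,B,C]
After op 3 (rotate(-1)): offset=2, physical=[A,B,C,I,E,F,G,H,D], logical=[C,I,E,F,G,H,D,A,B]
After op 4 (swap(4, 1)): offset=2, physical=[A,B,C,G,E,F,I,H,D], logical=[C,G,E,F,I,H,D,A,B]
After op 5 (rotate(+3)): offset=5, physical=[A,B,C,G,E,F,I,H,D], logical=[F,I,H,D,A,B,C,G,E]
After op 6 (replace(5, 'g')): offset=5, physical=[A,g,C,G,E,F,I,H,D], logical=[F,I,H,D,A,g,C,G,E]
After op 7 (rotate(+1)): offset=6, physical=[A,g,C,G,E,F,I,H,D], logical=[I,H,D,A,g,C,G,E,F]
After op 8 (rotate(-3)): offset=3, physical=[A,g,C,G,E,F,I,H,D], logical=[G,E,F,I,H,D,A,g,C]
After op 9 (rotate(-2)): offset=1, physical=[A,g,C,G,E,F,I,H,D], logical=[g,C,G,E,F,I,H,D,A]
After op 10 (rotate(+1)): offset=2, physical=[A,g,C,G,E,F,I,H,D], logical=[C,G,E,F,I,H,D,A,g]
After op 11 (replace(7, 'k')): offset=2, physical=[k,g,C,G,E,F,I,H,D], logical=[C,G,E,F,I,H,D,k,g]
After op 12 (swap(5, 3)): offset=2, physical=[k,g,C,G,E,H,I,F,D], logical=[C,G,E,H,I,F,D,k,g]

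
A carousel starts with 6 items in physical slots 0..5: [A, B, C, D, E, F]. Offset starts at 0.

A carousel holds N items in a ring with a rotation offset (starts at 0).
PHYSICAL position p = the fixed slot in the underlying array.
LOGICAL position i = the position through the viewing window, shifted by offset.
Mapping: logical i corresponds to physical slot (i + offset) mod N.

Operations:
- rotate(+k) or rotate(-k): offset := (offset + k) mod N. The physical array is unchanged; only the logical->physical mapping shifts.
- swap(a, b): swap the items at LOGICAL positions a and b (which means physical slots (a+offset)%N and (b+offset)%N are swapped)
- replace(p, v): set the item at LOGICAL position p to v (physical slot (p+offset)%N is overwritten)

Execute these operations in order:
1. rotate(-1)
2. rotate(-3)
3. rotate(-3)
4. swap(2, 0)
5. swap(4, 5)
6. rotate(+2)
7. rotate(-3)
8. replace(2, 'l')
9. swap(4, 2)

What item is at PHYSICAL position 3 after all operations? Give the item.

After op 1 (rotate(-1)): offset=5, physical=[A,B,C,D,E,F], logical=[F,A,B,C,D,E]
After op 2 (rotate(-3)): offset=2, physical=[A,B,C,D,E,F], logical=[C,D,E,F,A,B]
After op 3 (rotate(-3)): offset=5, physical=[A,B,C,D,E,F], logical=[F,A,B,C,D,E]
After op 4 (swap(2, 0)): offset=5, physical=[A,F,C,D,E,B], logical=[B,A,F,C,D,E]
After op 5 (swap(4, 5)): offset=5, physical=[A,F,C,E,D,B], logical=[B,A,F,C,E,D]
After op 6 (rotate(+2)): offset=1, physical=[A,F,C,E,D,B], logical=[F,C,E,D,B,A]
After op 7 (rotate(-3)): offset=4, physical=[A,F,C,E,D,B], logical=[D,B,A,F,C,E]
After op 8 (replace(2, 'l')): offset=4, physical=[l,F,C,E,D,B], logical=[D,B,l,F,C,E]
After op 9 (swap(4, 2)): offset=4, physical=[C,F,l,E,D,B], logical=[D,B,C,F,l,E]

Answer: E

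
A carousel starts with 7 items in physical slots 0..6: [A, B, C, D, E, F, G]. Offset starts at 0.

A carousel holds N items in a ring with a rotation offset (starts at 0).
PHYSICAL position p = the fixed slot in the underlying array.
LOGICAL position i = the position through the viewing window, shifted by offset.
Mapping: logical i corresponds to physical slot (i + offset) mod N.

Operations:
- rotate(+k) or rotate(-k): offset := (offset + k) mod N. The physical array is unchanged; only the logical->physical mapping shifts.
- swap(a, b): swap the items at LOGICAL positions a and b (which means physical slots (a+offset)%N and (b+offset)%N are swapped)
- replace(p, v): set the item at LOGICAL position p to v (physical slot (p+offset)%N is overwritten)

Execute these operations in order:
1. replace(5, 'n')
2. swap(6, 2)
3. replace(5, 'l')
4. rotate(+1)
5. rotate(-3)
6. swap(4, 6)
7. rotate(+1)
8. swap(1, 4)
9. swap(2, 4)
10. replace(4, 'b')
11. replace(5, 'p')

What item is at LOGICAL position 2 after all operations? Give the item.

After op 1 (replace(5, 'n')): offset=0, physical=[A,B,C,D,E,n,G], logical=[A,B,C,D,E,n,G]
After op 2 (swap(6, 2)): offset=0, physical=[A,B,G,D,E,n,C], logical=[A,B,G,D,E,n,C]
After op 3 (replace(5, 'l')): offset=0, physical=[A,B,G,D,E,l,C], logical=[A,B,G,D,E,l,C]
After op 4 (rotate(+1)): offset=1, physical=[A,B,G,D,E,l,C], logical=[B,G,D,E,l,C,A]
After op 5 (rotate(-3)): offset=5, physical=[A,B,G,D,E,l,C], logical=[l,C,A,B,G,D,E]
After op 6 (swap(4, 6)): offset=5, physical=[A,B,E,D,G,l,C], logical=[l,C,A,B,E,D,G]
After op 7 (rotate(+1)): offset=6, physical=[A,B,E,D,G,l,C], logical=[C,A,B,E,D,G,l]
After op 8 (swap(1, 4)): offset=6, physical=[D,B,E,A,G,l,C], logical=[C,D,B,E,A,G,l]
After op 9 (swap(2, 4)): offset=6, physical=[D,A,E,B,G,l,C], logical=[C,D,A,E,B,G,l]
After op 10 (replace(4, 'b')): offset=6, physical=[D,A,E,b,G,l,C], logical=[C,D,A,E,b,G,l]
After op 11 (replace(5, 'p')): offset=6, physical=[D,A,E,b,p,l,C], logical=[C,D,A,E,b,p,l]

Answer: A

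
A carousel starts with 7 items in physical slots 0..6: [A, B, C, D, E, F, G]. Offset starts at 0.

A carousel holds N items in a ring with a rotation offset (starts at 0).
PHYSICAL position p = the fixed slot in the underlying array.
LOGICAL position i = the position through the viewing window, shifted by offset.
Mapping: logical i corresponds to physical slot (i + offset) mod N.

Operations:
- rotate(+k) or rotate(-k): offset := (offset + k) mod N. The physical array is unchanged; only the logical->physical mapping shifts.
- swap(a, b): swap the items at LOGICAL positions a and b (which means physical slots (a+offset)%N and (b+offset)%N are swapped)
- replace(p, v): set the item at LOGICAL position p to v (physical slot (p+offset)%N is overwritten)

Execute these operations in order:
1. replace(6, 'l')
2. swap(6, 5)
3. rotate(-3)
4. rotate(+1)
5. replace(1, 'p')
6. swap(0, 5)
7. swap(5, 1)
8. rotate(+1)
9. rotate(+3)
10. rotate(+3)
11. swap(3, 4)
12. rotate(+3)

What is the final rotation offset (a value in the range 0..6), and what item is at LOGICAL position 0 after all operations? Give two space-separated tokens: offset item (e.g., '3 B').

After op 1 (replace(6, 'l')): offset=0, physical=[A,B,C,D,E,F,l], logical=[A,B,C,D,E,F,l]
After op 2 (swap(6, 5)): offset=0, physical=[A,B,C,D,E,l,F], logical=[A,B,C,D,E,l,F]
After op 3 (rotate(-3)): offset=4, physical=[A,B,C,D,E,l,F], logical=[E,l,F,A,B,C,D]
After op 4 (rotate(+1)): offset=5, physical=[A,B,C,D,E,l,F], logical=[l,F,A,B,C,D,E]
After op 5 (replace(1, 'p')): offset=5, physical=[A,B,C,D,E,l,p], logical=[l,p,A,B,C,D,E]
After op 6 (swap(0, 5)): offset=5, physical=[A,B,C,l,E,D,p], logical=[D,p,A,B,C,l,E]
After op 7 (swap(5, 1)): offset=5, physical=[A,B,C,p,E,D,l], logical=[D,l,A,B,C,p,E]
After op 8 (rotate(+1)): offset=6, physical=[A,B,C,p,E,D,l], logical=[l,A,B,C,p,E,D]
After op 9 (rotate(+3)): offset=2, physical=[A,B,C,p,E,D,l], logical=[C,p,E,D,l,A,B]
After op 10 (rotate(+3)): offset=5, physical=[A,B,C,p,E,D,l], logical=[D,l,A,B,C,p,E]
After op 11 (swap(3, 4)): offset=5, physical=[A,C,B,p,E,D,l], logical=[D,l,A,C,B,p,E]
After op 12 (rotate(+3)): offset=1, physical=[A,C,B,p,E,D,l], logical=[C,B,p,E,D,l,A]

Answer: 1 C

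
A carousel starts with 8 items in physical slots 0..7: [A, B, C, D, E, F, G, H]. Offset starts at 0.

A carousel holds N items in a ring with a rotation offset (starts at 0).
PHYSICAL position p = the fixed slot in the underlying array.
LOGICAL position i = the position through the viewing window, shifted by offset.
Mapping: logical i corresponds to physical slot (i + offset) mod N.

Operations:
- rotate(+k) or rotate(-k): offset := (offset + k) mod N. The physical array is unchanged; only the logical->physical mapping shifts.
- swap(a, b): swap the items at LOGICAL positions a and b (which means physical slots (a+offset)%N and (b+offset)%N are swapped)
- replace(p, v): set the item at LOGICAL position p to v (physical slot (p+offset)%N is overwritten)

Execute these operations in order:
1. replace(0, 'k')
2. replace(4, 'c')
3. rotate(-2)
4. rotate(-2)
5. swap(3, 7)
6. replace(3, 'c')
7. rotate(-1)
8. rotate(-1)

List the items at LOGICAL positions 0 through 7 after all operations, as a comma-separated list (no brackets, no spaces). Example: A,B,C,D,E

Answer: C,H,c,F,G,c,k,B

Derivation:
After op 1 (replace(0, 'k')): offset=0, physical=[k,B,C,D,E,F,G,H], logical=[k,B,C,D,E,F,G,H]
After op 2 (replace(4, 'c')): offset=0, physical=[k,B,C,D,c,F,G,H], logical=[k,B,C,D,c,F,G,H]
After op 3 (rotate(-2)): offset=6, physical=[k,B,C,D,c,F,G,H], logical=[G,H,k,B,C,D,c,F]
After op 4 (rotate(-2)): offset=4, physical=[k,B,C,D,c,F,G,H], logical=[c,F,G,H,k,B,C,D]
After op 5 (swap(3, 7)): offset=4, physical=[k,B,C,H,c,F,G,D], logical=[c,F,G,D,k,B,C,H]
After op 6 (replace(3, 'c')): offset=4, physical=[k,B,C,H,c,F,G,c], logical=[c,F,G,c,k,B,C,H]
After op 7 (rotate(-1)): offset=3, physical=[k,B,C,H,c,F,G,c], logical=[H,c,F,G,c,k,B,C]
After op 8 (rotate(-1)): offset=2, physical=[k,B,C,H,c,F,G,c], logical=[C,H,c,F,G,c,k,B]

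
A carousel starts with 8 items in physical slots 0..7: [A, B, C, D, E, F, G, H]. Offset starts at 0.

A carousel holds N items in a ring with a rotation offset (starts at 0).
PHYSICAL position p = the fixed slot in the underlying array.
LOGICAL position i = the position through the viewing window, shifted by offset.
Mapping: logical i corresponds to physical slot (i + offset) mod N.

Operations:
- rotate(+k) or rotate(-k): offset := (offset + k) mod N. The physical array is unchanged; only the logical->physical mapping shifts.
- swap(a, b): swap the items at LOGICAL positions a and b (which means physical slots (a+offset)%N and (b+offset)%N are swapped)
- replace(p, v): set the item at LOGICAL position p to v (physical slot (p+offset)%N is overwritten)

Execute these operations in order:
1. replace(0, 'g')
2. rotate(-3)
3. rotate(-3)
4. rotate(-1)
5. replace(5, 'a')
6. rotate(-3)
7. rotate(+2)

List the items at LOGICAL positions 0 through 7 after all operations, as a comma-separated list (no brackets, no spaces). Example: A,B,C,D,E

After op 1 (replace(0, 'g')): offset=0, physical=[g,B,C,D,E,F,G,H], logical=[g,B,C,D,E,F,G,H]
After op 2 (rotate(-3)): offset=5, physical=[g,B,C,D,E,F,G,H], logical=[F,G,H,g,B,C,D,E]
After op 3 (rotate(-3)): offset=2, physical=[g,B,C,D,E,F,G,H], logical=[C,D,E,F,G,H,g,B]
After op 4 (rotate(-1)): offset=1, physical=[g,B,C,D,E,F,G,H], logical=[B,C,D,E,F,G,H,g]
After op 5 (replace(5, 'a')): offset=1, physical=[g,B,C,D,E,F,a,H], logical=[B,C,D,E,F,a,H,g]
After op 6 (rotate(-3)): offset=6, physical=[g,B,C,D,E,F,a,H], logical=[a,H,g,B,C,D,E,F]
After op 7 (rotate(+2)): offset=0, physical=[g,B,C,D,E,F,a,H], logical=[g,B,C,D,E,F,a,H]

Answer: g,B,C,D,E,F,a,H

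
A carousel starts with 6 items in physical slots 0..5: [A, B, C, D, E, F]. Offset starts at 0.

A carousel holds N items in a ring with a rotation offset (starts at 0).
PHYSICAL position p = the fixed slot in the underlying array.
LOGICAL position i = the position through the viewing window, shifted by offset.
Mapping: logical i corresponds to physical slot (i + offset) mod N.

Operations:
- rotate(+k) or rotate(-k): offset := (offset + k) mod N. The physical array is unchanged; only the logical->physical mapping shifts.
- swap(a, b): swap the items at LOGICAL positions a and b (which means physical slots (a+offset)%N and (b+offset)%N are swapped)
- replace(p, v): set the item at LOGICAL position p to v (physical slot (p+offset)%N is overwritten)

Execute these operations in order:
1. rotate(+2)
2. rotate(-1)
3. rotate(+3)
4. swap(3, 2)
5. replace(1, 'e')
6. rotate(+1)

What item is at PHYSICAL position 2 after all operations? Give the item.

Answer: C

Derivation:
After op 1 (rotate(+2)): offset=2, physical=[A,B,C,D,E,F], logical=[C,D,E,F,A,B]
After op 2 (rotate(-1)): offset=1, physical=[A,B,C,D,E,F], logical=[B,C,D,E,F,A]
After op 3 (rotate(+3)): offset=4, physical=[A,B,C,D,E,F], logical=[E,F,A,B,C,D]
After op 4 (swap(3, 2)): offset=4, physical=[B,A,C,D,E,F], logical=[E,F,B,A,C,D]
After op 5 (replace(1, 'e')): offset=4, physical=[B,A,C,D,E,e], logical=[E,e,B,A,C,D]
After op 6 (rotate(+1)): offset=5, physical=[B,A,C,D,E,e], logical=[e,B,A,C,D,E]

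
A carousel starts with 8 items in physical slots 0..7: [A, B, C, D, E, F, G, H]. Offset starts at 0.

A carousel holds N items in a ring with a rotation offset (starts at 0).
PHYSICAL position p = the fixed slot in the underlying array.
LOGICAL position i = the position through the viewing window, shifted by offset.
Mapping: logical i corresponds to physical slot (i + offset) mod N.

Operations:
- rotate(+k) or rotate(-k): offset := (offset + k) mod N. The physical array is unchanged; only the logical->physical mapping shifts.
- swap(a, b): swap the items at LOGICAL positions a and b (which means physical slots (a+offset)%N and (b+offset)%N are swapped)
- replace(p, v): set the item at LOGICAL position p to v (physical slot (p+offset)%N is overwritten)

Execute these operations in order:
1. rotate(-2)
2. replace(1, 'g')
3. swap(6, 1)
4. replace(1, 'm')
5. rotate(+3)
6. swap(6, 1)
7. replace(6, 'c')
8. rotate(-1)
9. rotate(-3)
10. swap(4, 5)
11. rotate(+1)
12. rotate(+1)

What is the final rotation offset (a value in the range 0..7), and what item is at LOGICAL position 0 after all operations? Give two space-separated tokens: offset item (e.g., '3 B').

After op 1 (rotate(-2)): offset=6, physical=[A,B,C,D,E,F,G,H], logical=[G,H,A,B,C,D,E,F]
After op 2 (replace(1, 'g')): offset=6, physical=[A,B,C,D,E,F,G,g], logical=[G,g,A,B,C,D,E,F]
After op 3 (swap(6, 1)): offset=6, physical=[A,B,C,D,g,F,G,E], logical=[G,E,A,B,C,D,g,F]
After op 4 (replace(1, 'm')): offset=6, physical=[A,B,C,D,g,F,G,m], logical=[G,m,A,B,C,D,g,F]
After op 5 (rotate(+3)): offset=1, physical=[A,B,C,D,g,F,G,m], logical=[B,C,D,g,F,G,m,A]
After op 6 (swap(6, 1)): offset=1, physical=[A,B,m,D,g,F,G,C], logical=[B,m,D,g,F,G,C,A]
After op 7 (replace(6, 'c')): offset=1, physical=[A,B,m,D,g,F,G,c], logical=[B,m,D,g,F,G,c,A]
After op 8 (rotate(-1)): offset=0, physical=[A,B,m,D,g,F,G,c], logical=[A,B,m,D,g,F,G,c]
After op 9 (rotate(-3)): offset=5, physical=[A,B,m,D,g,F,G,c], logical=[F,G,c,A,B,m,D,g]
After op 10 (swap(4, 5)): offset=5, physical=[A,m,B,D,g,F,G,c], logical=[F,G,c,A,m,B,D,g]
After op 11 (rotate(+1)): offset=6, physical=[A,m,B,D,g,F,G,c], logical=[G,c,A,m,B,D,g,F]
After op 12 (rotate(+1)): offset=7, physical=[A,m,B,D,g,F,G,c], logical=[c,A,m,B,D,g,F,G]

Answer: 7 c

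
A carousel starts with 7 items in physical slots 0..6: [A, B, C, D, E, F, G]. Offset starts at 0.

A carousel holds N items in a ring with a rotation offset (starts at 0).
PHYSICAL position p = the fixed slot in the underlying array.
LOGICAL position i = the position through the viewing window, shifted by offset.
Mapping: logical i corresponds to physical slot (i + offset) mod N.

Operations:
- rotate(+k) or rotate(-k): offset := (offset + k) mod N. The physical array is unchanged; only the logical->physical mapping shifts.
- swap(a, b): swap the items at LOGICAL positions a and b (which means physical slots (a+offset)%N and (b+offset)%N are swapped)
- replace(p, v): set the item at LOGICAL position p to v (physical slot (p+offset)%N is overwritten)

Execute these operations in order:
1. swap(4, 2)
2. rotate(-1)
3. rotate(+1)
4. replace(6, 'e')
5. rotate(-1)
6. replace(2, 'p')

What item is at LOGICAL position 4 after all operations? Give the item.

After op 1 (swap(4, 2)): offset=0, physical=[A,B,E,D,C,F,G], logical=[A,B,E,D,C,F,G]
After op 2 (rotate(-1)): offset=6, physical=[A,B,E,D,C,F,G], logical=[G,A,B,E,D,C,F]
After op 3 (rotate(+1)): offset=0, physical=[A,B,E,D,C,F,G], logical=[A,B,E,D,C,F,G]
After op 4 (replace(6, 'e')): offset=0, physical=[A,B,E,D,C,F,e], logical=[A,B,E,D,C,F,e]
After op 5 (rotate(-1)): offset=6, physical=[A,B,E,D,C,F,e], logical=[e,A,B,E,D,C,F]
After op 6 (replace(2, 'p')): offset=6, physical=[A,p,E,D,C,F,e], logical=[e,A,p,E,D,C,F]

Answer: D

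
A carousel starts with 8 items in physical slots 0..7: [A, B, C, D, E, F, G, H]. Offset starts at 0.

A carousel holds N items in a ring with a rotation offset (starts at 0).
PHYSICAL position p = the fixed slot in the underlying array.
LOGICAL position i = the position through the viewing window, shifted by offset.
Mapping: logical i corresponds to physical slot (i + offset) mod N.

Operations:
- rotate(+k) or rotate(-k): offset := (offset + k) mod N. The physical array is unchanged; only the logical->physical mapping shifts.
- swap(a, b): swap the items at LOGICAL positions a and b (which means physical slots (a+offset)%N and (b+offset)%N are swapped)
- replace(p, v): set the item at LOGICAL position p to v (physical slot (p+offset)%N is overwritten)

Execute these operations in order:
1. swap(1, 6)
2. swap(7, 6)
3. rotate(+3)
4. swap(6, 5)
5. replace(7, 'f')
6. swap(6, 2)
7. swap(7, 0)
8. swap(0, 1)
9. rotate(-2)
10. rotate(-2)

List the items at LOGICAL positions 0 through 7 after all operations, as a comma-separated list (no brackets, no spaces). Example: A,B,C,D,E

After op 1 (swap(1, 6)): offset=0, physical=[A,G,C,D,E,F,B,H], logical=[A,G,C,D,E,F,B,H]
After op 2 (swap(7, 6)): offset=0, physical=[A,G,C,D,E,F,H,B], logical=[A,G,C,D,E,F,H,B]
After op 3 (rotate(+3)): offset=3, physical=[A,G,C,D,E,F,H,B], logical=[D,E,F,H,B,A,G,C]
After op 4 (swap(6, 5)): offset=3, physical=[G,A,C,D,E,F,H,B], logical=[D,E,F,H,B,G,A,C]
After op 5 (replace(7, 'f')): offset=3, physical=[G,A,f,D,E,F,H,B], logical=[D,E,F,H,B,G,A,f]
After op 6 (swap(6, 2)): offset=3, physical=[G,F,f,D,E,A,H,B], logical=[D,E,A,H,B,G,F,f]
After op 7 (swap(7, 0)): offset=3, physical=[G,F,D,f,E,A,H,B], logical=[f,E,A,H,B,G,F,D]
After op 8 (swap(0, 1)): offset=3, physical=[G,F,D,E,f,A,H,B], logical=[E,f,A,H,B,G,F,D]
After op 9 (rotate(-2)): offset=1, physical=[G,F,D,E,f,A,H,B], logical=[F,D,E,f,A,H,B,G]
After op 10 (rotate(-2)): offset=7, physical=[G,F,D,E,f,A,H,B], logical=[B,G,F,D,E,f,A,H]

Answer: B,G,F,D,E,f,A,H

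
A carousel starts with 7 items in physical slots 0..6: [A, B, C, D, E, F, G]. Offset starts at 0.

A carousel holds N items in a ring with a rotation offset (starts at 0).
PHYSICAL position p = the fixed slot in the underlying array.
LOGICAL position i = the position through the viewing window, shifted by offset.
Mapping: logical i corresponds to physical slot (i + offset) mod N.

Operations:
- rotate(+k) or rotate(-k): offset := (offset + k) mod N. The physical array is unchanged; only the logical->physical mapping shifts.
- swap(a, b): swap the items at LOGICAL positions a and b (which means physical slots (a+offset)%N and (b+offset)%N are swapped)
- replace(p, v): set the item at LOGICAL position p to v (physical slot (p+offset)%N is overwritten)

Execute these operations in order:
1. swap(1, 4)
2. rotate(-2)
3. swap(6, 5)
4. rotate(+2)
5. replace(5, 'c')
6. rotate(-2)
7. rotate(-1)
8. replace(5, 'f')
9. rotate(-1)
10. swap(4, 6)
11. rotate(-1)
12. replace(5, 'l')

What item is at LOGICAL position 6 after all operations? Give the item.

After op 1 (swap(1, 4)): offset=0, physical=[A,E,C,D,B,F,G], logical=[A,E,C,D,B,F,G]
After op 2 (rotate(-2)): offset=5, physical=[A,E,C,D,B,F,G], logical=[F,G,A,E,C,D,B]
After op 3 (swap(6, 5)): offset=5, physical=[A,E,C,B,D,F,G], logical=[F,G,A,E,C,B,D]
After op 4 (rotate(+2)): offset=0, physical=[A,E,C,B,D,F,G], logical=[A,E,C,B,D,F,G]
After op 5 (replace(5, 'c')): offset=0, physical=[A,E,C,B,D,c,G], logical=[A,E,C,B,D,c,G]
After op 6 (rotate(-2)): offset=5, physical=[A,E,C,B,D,c,G], logical=[c,G,A,E,C,B,D]
After op 7 (rotate(-1)): offset=4, physical=[A,E,C,B,D,c,G], logical=[D,c,G,A,E,C,B]
After op 8 (replace(5, 'f')): offset=4, physical=[A,E,f,B,D,c,G], logical=[D,c,G,A,E,f,B]
After op 9 (rotate(-1)): offset=3, physical=[A,E,f,B,D,c,G], logical=[B,D,c,G,A,E,f]
After op 10 (swap(4, 6)): offset=3, physical=[f,E,A,B,D,c,G], logical=[B,D,c,G,f,E,A]
After op 11 (rotate(-1)): offset=2, physical=[f,E,A,B,D,c,G], logical=[A,B,D,c,G,f,E]
After op 12 (replace(5, 'l')): offset=2, physical=[l,E,A,B,D,c,G], logical=[A,B,D,c,G,l,E]

Answer: E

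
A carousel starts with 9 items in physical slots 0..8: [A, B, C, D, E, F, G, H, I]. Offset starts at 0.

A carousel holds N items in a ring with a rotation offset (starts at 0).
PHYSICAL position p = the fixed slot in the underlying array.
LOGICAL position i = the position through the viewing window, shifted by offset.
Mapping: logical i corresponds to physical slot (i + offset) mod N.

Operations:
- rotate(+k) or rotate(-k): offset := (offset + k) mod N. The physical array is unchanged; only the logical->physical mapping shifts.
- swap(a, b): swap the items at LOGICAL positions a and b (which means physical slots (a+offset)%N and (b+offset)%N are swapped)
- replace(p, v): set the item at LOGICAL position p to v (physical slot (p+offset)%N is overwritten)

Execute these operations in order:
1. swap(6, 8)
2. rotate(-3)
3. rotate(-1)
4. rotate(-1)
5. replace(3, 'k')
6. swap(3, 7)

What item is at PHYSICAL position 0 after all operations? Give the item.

Answer: A

Derivation:
After op 1 (swap(6, 8)): offset=0, physical=[A,B,C,D,E,F,I,H,G], logical=[A,B,C,D,E,F,I,H,G]
After op 2 (rotate(-3)): offset=6, physical=[A,B,C,D,E,F,I,H,G], logical=[I,H,G,A,B,C,D,E,F]
After op 3 (rotate(-1)): offset=5, physical=[A,B,C,D,E,F,I,H,G], logical=[F,I,H,G,A,B,C,D,E]
After op 4 (rotate(-1)): offset=4, physical=[A,B,C,D,E,F,I,H,G], logical=[E,F,I,H,G,A,B,C,D]
After op 5 (replace(3, 'k')): offset=4, physical=[A,B,C,D,E,F,I,k,G], logical=[E,F,I,k,G,A,B,C,D]
After op 6 (swap(3, 7)): offset=4, physical=[A,B,k,D,E,F,I,C,G], logical=[E,F,I,C,G,A,B,k,D]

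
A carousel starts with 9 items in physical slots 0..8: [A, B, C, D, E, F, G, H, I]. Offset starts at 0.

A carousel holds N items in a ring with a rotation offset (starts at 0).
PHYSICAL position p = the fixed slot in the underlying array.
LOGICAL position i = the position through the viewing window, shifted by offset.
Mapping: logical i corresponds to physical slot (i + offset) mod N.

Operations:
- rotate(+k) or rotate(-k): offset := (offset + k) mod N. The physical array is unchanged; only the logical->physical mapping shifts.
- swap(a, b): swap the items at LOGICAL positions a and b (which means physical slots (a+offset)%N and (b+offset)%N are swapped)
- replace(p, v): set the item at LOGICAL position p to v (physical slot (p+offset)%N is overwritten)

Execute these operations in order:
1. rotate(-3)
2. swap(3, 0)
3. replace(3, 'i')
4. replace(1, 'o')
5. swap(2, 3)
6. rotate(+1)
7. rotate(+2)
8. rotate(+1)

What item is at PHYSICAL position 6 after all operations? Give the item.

Answer: A

Derivation:
After op 1 (rotate(-3)): offset=6, physical=[A,B,C,D,E,F,G,H,I], logical=[G,H,I,A,B,C,D,E,F]
After op 2 (swap(3, 0)): offset=6, physical=[G,B,C,D,E,F,A,H,I], logical=[A,H,I,G,B,C,D,E,F]
After op 3 (replace(3, 'i')): offset=6, physical=[i,B,C,D,E,F,A,H,I], logical=[A,H,I,i,B,C,D,E,F]
After op 4 (replace(1, 'o')): offset=6, physical=[i,B,C,D,E,F,A,o,I], logical=[A,o,I,i,B,C,D,E,F]
After op 5 (swap(2, 3)): offset=6, physical=[I,B,C,D,E,F,A,o,i], logical=[A,o,i,I,B,C,D,E,F]
After op 6 (rotate(+1)): offset=7, physical=[I,B,C,D,E,F,A,o,i], logical=[o,i,I,B,C,D,E,F,A]
After op 7 (rotate(+2)): offset=0, physical=[I,B,C,D,E,F,A,o,i], logical=[I,B,C,D,E,F,A,o,i]
After op 8 (rotate(+1)): offset=1, physical=[I,B,C,D,E,F,A,o,i], logical=[B,C,D,E,F,A,o,i,I]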